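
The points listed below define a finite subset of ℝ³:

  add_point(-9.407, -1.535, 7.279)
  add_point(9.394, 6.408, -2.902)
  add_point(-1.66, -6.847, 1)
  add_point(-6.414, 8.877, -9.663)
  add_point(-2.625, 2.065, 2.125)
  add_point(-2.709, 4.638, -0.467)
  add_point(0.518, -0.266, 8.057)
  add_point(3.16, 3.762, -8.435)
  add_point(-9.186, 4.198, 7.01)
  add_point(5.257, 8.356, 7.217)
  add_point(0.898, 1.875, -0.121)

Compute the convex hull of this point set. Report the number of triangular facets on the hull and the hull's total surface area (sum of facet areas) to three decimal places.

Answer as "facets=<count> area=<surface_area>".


facets=12 area=825.987

Extreme-point indices: [0, 1, 2, 3, 6, 7, 8, 9] — 8 of 11 on the boundary.

Area of each hull facet:
  f1: (p2, p3, p0) → 107.3675
  f2: (p9, p3, p1) → 96.4332
  f3: (p7, p3, p1) → 39.7593
  f4: (p7, p2, p1) → 65.4933
  f5: (p7, p2, p3) → 81.2989
  f6: (p8, p3, p0) → 47.7679
  f7: (p8, p9, p3) → 128.7910
  f8: (p6, p2, p1) → 76.8471
  f9: (p6, p9, p1) → 54.5310
  f10: (p6, p2, p0) → 46.3647
  f11: (p6, p8, p0) → 28.4469
  f12: (p6, p8, p9) → 52.8858
Σ area = 825.987

Euler: V−E+F = 8−18+12 = 2.


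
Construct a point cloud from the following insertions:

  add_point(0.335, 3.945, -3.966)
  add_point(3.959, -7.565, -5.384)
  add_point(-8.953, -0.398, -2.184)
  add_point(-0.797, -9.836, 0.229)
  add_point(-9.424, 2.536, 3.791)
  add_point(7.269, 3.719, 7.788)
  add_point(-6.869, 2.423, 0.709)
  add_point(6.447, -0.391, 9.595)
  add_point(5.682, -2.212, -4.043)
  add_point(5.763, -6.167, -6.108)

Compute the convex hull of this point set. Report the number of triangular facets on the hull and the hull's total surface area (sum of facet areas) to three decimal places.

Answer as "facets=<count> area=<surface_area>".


facets=16 area=634.301

10 of the 10 inputs are extreme points: [0, 1, 2, 3, 4, 5, 6, 7, 8, 9].

Area of each hull facet:
  f1: (p0, p5, p4) → 84.7836
  f2: (p8, p0, p5) → 52.3883
  f3: (p7, p5, p4) → 38.8528
  f4: (p7, p3, p4) → 108.8617
  f5: (p2, p3, p4) → 41.5186
  f6: (p6, p0, p4) → 6.2166
  f7: (p6, p2, p4) → 8.8918
  f8: (p6, p2, p0) → 19.6149
  f9: (p1, p2, p3) → 48.8744
  f10: (p1, p7, p3) → 58.2853
  f11: (p9, p1, p7) → 20.0210
  f12: (p9, p8, p5) → 17.7263
  f13: (p9, p7, p5) → 38.1618
  f14: (p9, p8, p0) → 13.2490
  f15: (p9, p2, p0) → 60.5307
  f16: (p9, p1, p2) → 16.3242
Σ area = 634.301

Euler: V−E+F = 10−24+16 = 2.


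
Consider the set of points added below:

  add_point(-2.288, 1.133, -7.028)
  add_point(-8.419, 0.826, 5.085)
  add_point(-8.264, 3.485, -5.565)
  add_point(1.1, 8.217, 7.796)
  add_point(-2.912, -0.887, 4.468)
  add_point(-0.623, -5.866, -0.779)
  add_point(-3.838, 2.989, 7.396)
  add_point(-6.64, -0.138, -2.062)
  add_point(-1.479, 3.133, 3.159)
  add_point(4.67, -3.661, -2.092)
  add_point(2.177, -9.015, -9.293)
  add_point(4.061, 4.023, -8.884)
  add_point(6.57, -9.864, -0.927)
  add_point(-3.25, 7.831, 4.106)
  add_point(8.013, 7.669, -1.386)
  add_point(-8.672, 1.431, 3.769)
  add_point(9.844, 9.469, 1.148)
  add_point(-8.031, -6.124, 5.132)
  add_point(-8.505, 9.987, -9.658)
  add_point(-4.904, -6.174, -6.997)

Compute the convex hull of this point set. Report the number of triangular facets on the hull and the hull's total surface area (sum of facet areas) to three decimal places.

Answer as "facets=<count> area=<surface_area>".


facets=22 area=1179.057

13 of the 20 inputs are extreme points: [1, 2, 3, 6, 10, 11, 12, 13, 15, 16, 17, 18, 19].

Per-facet area ½‖(b−a)×(c−a)‖:
  f1: (p3, p12, p16) → 107.2314
  f2: (p3, p18, p16) → 109.2224
  f3: (p11, p12, p16) → 103.2300
  f4: (p11, p18, p16) → 85.8465
  f5: (p2, p18, p15) → 26.2619
  f6: (p2, p19, p18) → 27.2286
  f7: (p17, p2, p15) → 34.0879
  f8: (p17, p2, p19) → 63.0998
  f9: (p13, p18, p15) → 61.7466
  f10: (p13, p3, p18) → 22.0511
  f11: (p10, p19, p18) → 58.2855
  f12: (p10, p11, p18) → 87.7791
  f13: (p10, p11, p12) → 62.5195
  f14: (p10, p17, p12) → 76.6092
  f15: (p10, p17, p19) → 43.1476
  f16: (p1, p17, p15) → 4.6288
  f17: (p1, p13, p15) → 6.0853
  f18: (p1, p13, p3) → 22.6005
  f19: (p6, p3, p12) → 65.9867
  f20: (p6, p17, p12) → 83.2572
  f21: (p6, p1, p3) → 9.9201
  f22: (p6, p1, p17) → 18.2312
Σ area = 1179.057

Check V−E+F: 13 − 33 + 22 = 2.


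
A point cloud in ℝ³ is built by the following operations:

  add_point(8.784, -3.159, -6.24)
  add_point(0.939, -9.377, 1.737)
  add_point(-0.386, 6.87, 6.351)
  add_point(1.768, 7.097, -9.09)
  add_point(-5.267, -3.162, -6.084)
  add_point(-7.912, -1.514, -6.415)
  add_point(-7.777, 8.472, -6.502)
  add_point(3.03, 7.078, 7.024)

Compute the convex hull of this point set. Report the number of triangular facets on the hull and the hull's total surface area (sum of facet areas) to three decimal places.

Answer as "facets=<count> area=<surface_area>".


facets=12 area=743.551

Points on the hull: [0, 1, 2, 3, 4, 5, 6, 7] (8 of 8).

Facet areas (half cross-product norm):
  f1: (p1, p7, p0) → 104.6413
  f2: (p3, p6, p5) → 49.4847
  f3: (p3, p7, p0) → 99.2976
  f4: (p3, p7, p6) → 79.3218
  f5: (p4, p1, p5) → 11.2146
  f6: (p4, p1, p0) → 70.5697
  f7: (p4, p3, p5) → 20.0500
  f8: (p4, p3, p0) → 74.9465
  f9: (p2, p1, p5) → 110.5963
  f10: (p2, p1, p7) → 29.5284
  f11: (p2, p6, p5) → 74.0321
  f12: (p2, p7, p6) → 19.8676
Σ area = 743.551

Euler characteristic 8−18+12 = 2 ✓


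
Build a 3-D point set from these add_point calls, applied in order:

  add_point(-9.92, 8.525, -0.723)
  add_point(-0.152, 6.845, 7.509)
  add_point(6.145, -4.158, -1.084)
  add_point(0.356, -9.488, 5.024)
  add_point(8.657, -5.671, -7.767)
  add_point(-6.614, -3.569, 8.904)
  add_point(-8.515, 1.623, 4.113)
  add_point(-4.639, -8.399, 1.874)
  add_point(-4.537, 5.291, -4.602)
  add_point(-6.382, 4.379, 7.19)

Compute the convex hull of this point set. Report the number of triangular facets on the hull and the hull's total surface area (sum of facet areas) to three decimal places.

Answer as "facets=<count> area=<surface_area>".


Hull vertices (10/10): indices [0, 1, 2, 3, 4, 5, 6, 7, 8, 9].

Area of each hull facet:
  f1: (p1, p5, p3) → 61.0081
  f2: (p7, p3, p4) → 47.1715
  f3: (p7, p5, p3) → 26.0510
  f4: (p9, p1, p0) → 31.4183
  f5: (p9, p1, p5) → 25.2826
  f6: (p2, p3, p4) → 27.6047
  f7: (p2, p1, p4) → 33.2125
  f8: (p2, p1, p3) → 74.7617
  f9: (p8, p7, p0) → 55.1139
  f10: (p8, p7, p4) → 115.4830
  f11: (p8, p1, p0) → 45.7270
  f12: (p8, p1, p4) → 113.1453
  f13: (p6, p7, p0) → 34.3711
  f14: (p6, p7, p5) → 31.9341
  f15: (p6, p9, p0) → 19.8521
  f16: (p6, p9, p5) → 16.8574
Σ area = 758.994

Check V−E+F: 10 − 24 + 16 = 2.

facets=16 area=758.994


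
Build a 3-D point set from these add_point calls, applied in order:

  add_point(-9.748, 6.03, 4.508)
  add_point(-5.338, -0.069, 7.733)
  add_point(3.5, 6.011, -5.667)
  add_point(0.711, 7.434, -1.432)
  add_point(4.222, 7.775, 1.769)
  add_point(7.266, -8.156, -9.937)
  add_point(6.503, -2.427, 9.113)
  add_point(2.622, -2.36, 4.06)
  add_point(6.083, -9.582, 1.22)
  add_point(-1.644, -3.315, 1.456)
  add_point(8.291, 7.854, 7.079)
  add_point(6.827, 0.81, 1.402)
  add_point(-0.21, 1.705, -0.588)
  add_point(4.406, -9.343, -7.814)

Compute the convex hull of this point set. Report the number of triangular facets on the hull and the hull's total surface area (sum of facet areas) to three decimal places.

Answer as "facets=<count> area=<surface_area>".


facets=16 area=886.365

Extreme-point indices: [0, 1, 2, 3, 4, 5, 6, 8, 10, 13] — 10 of 14 on the boundary.

Area of each hull facet:
  f1: (p5, p8, p10) → 103.0359
  f2: (p2, p5, p0) → 118.6247
  f3: (p2, p5, p10) → 100.1377
  f4: (p6, p8, p10) → 48.6173
  f5: (p13, p5, p0) → 38.5793
  f6: (p13, p5, p8) → 15.6183
  f7: (p3, p2, p0) → 18.2313
  f8: (p1, p10, p0) → 64.4162
  f9: (p1, p6, p10) → 64.5319
  f10: (p1, p6, p8) → 64.7786
  f11: (p1, p13, p0) → 80.4646
  f12: (p1, p13, p8) → 72.1965
  f13: (p4, p2, p10) → 14.3699
  f14: (p4, p3, p2) → 12.3625
  f15: (p4, p10, p0) → 43.0301
  f16: (p4, p3, p0) → 27.3707
Σ area = 886.365

Check V−E+F: 10 − 24 + 16 = 2.


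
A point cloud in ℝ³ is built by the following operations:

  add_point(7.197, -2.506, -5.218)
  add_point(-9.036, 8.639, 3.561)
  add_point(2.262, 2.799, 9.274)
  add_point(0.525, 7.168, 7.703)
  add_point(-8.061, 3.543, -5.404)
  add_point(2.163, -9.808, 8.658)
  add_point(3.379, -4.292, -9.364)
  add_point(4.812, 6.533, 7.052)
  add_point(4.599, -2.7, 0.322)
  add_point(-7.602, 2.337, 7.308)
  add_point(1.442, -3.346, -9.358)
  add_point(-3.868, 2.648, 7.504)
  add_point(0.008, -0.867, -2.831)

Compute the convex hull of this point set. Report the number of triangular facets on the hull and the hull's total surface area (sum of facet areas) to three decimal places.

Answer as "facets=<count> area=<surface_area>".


Points on the hull: [0, 1, 2, 3, 4, 5, 6, 7, 9, 10] (10 of 13).

Per-facet area ½‖(b−a)×(c−a)‖:
  f1: (p7, p4, p1) → 74.6800
  f2: (p7, p4, p0) → 118.5612
  f3: (p7, p5, p0) → 112.9321
  f4: (p7, p2, p5) → 21.9769
  f5: (p9, p4, p1) → 38.6913
  f6: (p9, p4, p5) → 98.2717
  f7: (p9, p2, p5) → 63.4188
  f8: (p6, p5, p0) → 47.0153
  f9: (p3, p7, p1) → 12.1245
  f10: (p3, p7, p2) → 9.8404
  f11: (p3, p9, p1) → 34.2705
  f12: (p3, p9, p2) → 23.2368
  f13: (p10, p4, p5) → 118.1952
  f14: (p10, p6, p5) → 20.3098
  f15: (p10, p4, p0) → 41.1084
  f16: (p10, p6, p0) → 5.7045
Σ area = 840.338

Check V−E+F: 10 − 24 + 16 = 2.

facets=16 area=840.338


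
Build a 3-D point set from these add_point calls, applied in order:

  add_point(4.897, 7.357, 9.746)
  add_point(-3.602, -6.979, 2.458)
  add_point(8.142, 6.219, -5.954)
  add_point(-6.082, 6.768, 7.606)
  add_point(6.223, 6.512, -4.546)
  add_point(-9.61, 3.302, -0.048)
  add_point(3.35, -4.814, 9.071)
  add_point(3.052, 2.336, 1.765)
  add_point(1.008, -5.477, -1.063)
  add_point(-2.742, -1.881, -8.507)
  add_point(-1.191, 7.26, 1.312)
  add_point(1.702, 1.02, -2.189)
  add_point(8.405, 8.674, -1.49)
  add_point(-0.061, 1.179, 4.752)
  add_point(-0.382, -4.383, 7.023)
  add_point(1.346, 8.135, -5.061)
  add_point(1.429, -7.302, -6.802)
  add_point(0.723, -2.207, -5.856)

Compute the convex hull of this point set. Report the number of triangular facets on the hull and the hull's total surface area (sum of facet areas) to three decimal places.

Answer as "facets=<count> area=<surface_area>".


Points on the hull: [0, 1, 2, 3, 5, 6, 9, 12, 14, 15, 16] (11 of 18).

Facet areas (half cross-product norm):
  f1: (p6, p0, p12) → 72.4372
  f2: (p3, p0, p12) → 65.8955
  f3: (p3, p6, p0) → 67.6160
  f4: (p1, p6, p16) → 50.0702
  f5: (p1, p9, p5) → 63.5954
  f6: (p1, p9, p16) → 36.9986
  f7: (p1, p3, p5) → 55.3945
  f8: (p15, p9, p5) → 63.1659
  f9: (p15, p3, p5) → 58.5331
  f10: (p15, p3, p12) → 58.3341
  f11: (p2, p9, p16) → 48.5710
  f12: (p2, p6, p12) → 45.1124
  f13: (p2, p6, p16) → 118.5913
  f14: (p2, p15, p12) → 17.8224
  f15: (p2, p15, p9) → 40.3090
  f16: (p14, p3, p6) → 23.7608
  f17: (p14, p1, p6) → 8.4376
  f18: (p14, p1, p3) → 38.0414
Σ area = 932.686

Euler characteristic 11−27+18 = 2 ✓

facets=18 area=932.686


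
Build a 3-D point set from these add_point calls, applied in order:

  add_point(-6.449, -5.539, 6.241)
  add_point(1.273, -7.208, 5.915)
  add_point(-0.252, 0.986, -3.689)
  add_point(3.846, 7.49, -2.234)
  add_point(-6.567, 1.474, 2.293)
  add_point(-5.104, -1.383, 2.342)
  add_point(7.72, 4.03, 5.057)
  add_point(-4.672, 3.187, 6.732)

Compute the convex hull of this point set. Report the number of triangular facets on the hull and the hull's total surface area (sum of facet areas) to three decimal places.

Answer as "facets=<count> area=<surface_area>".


Hull vertices (8/8): indices [0, 1, 2, 3, 4, 5, 6, 7].

Facet areas (half cross-product norm):
  f1: (p2, p1, p6) → 69.0528
  f2: (p3, p2, p4) → 33.3546
  f3: (p3, p2, p6) → 34.9629
  f4: (p7, p1, p6) → 67.5225
  f5: (p7, p3, p4) → 32.5276
  f6: (p7, p3, p6) → 53.6354
  f7: (p5, p2, p4) → 12.9930
  f8: (p0, p7, p1) → 35.2564
  f9: (p0, p2, p1) → 49.0196
  f10: (p0, p5, p2) → 12.8021
  f11: (p0, p7, p4) → 20.4106
  f12: (p0, p5, p4) → 7.9270
Σ area = 429.464

Check V−E+F: 8 − 18 + 12 = 2.

facets=12 area=429.464


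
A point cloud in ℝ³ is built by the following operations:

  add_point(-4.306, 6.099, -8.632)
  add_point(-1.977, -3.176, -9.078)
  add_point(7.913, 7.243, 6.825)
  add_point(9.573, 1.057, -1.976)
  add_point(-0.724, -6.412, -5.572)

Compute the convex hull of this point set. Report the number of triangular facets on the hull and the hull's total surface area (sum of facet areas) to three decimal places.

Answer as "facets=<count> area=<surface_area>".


facets=6 area=397.355

5 of the 5 inputs are extreme points: [0, 1, 2, 3, 4].

Facet areas (half cross-product norm):
  f1: (p2, p3, p0) → 88.1254
  f2: (p2, p4, p0) → 126.2197
  f3: (p2, p4, p3) → 65.2154
  f4: (p1, p3, p0) → 67.5460
  f5: (p1, p4, p0) → 17.6506
  f6: (p1, p4, p3) → 32.5976
Σ area = 397.355

Euler: V−E+F = 5−9+6 = 2.


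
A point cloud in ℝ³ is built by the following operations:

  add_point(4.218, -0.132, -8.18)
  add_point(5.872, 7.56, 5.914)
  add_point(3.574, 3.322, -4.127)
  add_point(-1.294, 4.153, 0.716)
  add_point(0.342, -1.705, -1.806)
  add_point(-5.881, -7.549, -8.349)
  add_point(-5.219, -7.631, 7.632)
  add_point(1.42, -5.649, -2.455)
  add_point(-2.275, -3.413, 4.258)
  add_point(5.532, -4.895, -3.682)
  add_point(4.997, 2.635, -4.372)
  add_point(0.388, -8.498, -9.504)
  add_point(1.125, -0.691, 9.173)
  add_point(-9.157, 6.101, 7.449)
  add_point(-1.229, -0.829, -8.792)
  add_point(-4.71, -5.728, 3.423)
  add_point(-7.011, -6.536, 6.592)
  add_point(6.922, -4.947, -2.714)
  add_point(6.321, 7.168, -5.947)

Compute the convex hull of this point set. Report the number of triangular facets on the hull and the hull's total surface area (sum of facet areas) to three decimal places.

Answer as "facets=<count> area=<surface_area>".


11 of the 19 inputs are extreme points: [0, 1, 5, 6, 11, 12, 13, 14, 16, 17, 18].

Triangle areas on the boundary:
  f1: (p12, p1, p13) → 62.2660
  f2: (p12, p1, p17) → 68.1365
  f3: (p18, p1, p13) → 89.2952
  f4: (p18, p1, p17) → 72.6551
  f5: (p6, p12, p17) → 65.9554
  f6: (p6, p12, p13) → 58.3631
  f7: (p6, p16, p13) → 12.4938
  f8: (p5, p6, p16) → 16.4678
  f9: (p5, p16, p13) → 95.4403
  f10: (p11, p6, p17) → 80.9112
  f11: (p11, p5, p6) → 51.0483
  f12: (p14, p11, p5) → 23.6637
  f13: (p14, p18, p13) → 107.9389
  f14: (p14, p5, p13) → 79.2048
  f15: (p0, p14, p18) → 19.9590
  f16: (p0, p14, p11) → 21.6895
  f17: (p0, p18, p17) → 29.5275
  f18: (p0, p11, p17) → 34.2861
Σ area = 989.302

Check V−E+F: 11 − 27 + 18 = 2.

facets=18 area=989.302


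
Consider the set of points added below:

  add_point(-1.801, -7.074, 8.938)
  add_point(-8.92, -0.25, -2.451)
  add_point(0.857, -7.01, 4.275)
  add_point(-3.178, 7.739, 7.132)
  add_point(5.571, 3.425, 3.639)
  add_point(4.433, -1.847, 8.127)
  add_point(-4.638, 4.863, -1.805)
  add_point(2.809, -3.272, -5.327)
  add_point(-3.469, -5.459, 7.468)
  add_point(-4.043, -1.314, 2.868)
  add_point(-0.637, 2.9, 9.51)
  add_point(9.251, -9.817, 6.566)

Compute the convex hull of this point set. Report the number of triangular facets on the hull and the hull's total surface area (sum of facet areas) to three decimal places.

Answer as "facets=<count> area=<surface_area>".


Hull vertices (11/12): indices [0, 1, 2, 3, 4, 5, 6, 7, 8, 10, 11].

Facet areas (half cross-product norm):
  f1: (p6, p3, p1) → 28.8893
  f2: (p6, p7, p1) → 38.3219
  f3: (p4, p7, p11) → 76.6543
  f4: (p4, p6, p3) → 46.7430
  f5: (p4, p6, p7) → 58.1394
  f6: (p8, p3, p1) → 74.3318
  f7: (p8, p0, p1) → 5.9735
  f8: (p10, p0, p11) → 57.9564
  f9: (p10, p4, p3) → 25.5101
  f10: (p10, p8, p3) → 22.9624
  f11: (p10, p8, p0) → 12.1073
  f12: (p2, p7, p11) → 47.2590
  f13: (p2, p0, p11) → 23.8605
  f14: (p2, p7, p1) → 62.2624
  f15: (p2, p0, p1) → 36.5396
  f16: (p5, p4, p11) → 29.6564
  f17: (p5, p10, p11) → 8.9744
  f18: (p5, p10, p4) → 23.9725
Σ area = 680.114

Euler characteristic 11−27+18 = 2 ✓

facets=18 area=680.114


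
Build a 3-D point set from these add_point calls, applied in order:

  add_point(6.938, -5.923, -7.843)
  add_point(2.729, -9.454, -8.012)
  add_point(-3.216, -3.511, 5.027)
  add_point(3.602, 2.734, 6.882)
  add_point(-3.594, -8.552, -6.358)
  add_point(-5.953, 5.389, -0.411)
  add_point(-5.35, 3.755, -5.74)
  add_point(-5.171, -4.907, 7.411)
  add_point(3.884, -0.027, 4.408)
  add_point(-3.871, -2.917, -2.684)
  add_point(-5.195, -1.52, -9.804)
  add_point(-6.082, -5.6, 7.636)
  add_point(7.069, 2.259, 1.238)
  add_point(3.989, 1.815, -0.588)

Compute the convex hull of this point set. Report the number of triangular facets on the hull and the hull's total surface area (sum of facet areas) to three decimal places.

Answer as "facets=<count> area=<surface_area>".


facets=16 area=715.307

Extreme-point indices: [0, 1, 3, 4, 5, 6, 8, 10, 11, 12] — 10 of 14 on the boundary.

Triangle areas on the boundary:
  f1: (p10, p5, p11) → 79.5795
  f2: (p3, p5, p11) → 71.7798
  f3: (p3, p5, p12) → 40.7335
  f4: (p4, p1, p11) → 43.1500
  f5: (p4, p10, p11) → 56.8154
  f6: (p4, p10, p1) → 25.8122
  f7: (p6, p5, p12) → 37.7687
  f8: (p6, p10, p5) → 10.8647
  f9: (p8, p1, p11) → 91.9861
  f10: (p8, p3, p11) → 21.9388
  f11: (p8, p3, p12) → 9.2935
  f12: (p0, p8, p12) → 30.4337
  f13: (p0, p8, p1) → 37.9665
  f14: (p0, p10, p1) → 31.0807
  f15: (p0, p6, p12) → 83.4772
  f16: (p0, p6, p10) → 42.6266
Σ area = 715.307

Check V−E+F: 10 − 24 + 16 = 2.


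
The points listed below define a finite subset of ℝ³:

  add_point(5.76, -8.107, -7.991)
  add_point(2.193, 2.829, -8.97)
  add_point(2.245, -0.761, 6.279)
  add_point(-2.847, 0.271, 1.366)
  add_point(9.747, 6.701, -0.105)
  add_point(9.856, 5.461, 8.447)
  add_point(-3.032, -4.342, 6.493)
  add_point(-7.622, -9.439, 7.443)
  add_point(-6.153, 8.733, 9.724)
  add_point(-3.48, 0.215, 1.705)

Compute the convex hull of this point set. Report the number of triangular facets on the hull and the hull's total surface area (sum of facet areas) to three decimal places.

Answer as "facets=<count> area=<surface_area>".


7 of the 10 inputs are extreme points: [0, 1, 4, 5, 7, 8, 9].

Triangle areas on the boundary:
  f1: (p8, p5, p7) → 149.3095
  f2: (p0, p5, p7) → 202.9247
  f3: (p0, p1, p7) → 117.8193
  f4: (p9, p8, p7) → 70.7120
  f5: (p9, p1, p7) → 49.5501
  f6: (p9, p1, p8) → 62.9810
  f7: (p4, p0, p5) → 70.2802
  f8: (p4, p0, p1) → 70.7678
  f9: (p4, p8, p5) → 70.7749
  f10: (p4, p1, p8) → 114.7055
Σ area = 979.825

Check V−E+F: 7 − 15 + 10 = 2.

facets=10 area=979.825


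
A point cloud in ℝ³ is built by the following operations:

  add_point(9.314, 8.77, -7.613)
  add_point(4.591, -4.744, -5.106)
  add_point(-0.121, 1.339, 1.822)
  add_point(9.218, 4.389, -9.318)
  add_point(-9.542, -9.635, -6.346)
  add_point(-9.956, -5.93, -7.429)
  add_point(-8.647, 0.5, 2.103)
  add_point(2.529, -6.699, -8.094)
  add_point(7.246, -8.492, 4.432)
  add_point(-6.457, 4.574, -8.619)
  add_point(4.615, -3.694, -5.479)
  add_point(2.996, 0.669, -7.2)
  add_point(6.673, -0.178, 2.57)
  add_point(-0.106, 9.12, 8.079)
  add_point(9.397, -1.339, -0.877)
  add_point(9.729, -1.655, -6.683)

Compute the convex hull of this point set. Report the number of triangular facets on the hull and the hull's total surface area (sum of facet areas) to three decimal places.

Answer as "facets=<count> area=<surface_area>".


facets=20 area=1151.390

Points on the hull: [0, 3, 4, 5, 6, 7, 8, 9, 12, 13, 14, 15] (12 of 16).

Triangle areas on the boundary:
  f1: (p7, p8, p15) → 56.2194
  f2: (p7, p3, p15) → 27.0825
  f3: (p7, p9, p5) → 67.3252
  f4: (p7, p9, p3) → 87.9117
  f5: (p6, p8, p13) → 119.1592
  f6: (p6, p9, p5) → 56.8131
  f7: (p6, p9, p13) → 78.8086
  f8: (p14, p8, p15) → 22.3120
  f9: (p0, p9, p13) → 134.4844
  f10: (p0, p9, p3) → 36.8908
  f11: (p0, p14, p13) → 98.9609
  f12: (p0, p3, p15) → 11.0194
  f13: (p0, p14, p15) → 30.4866
  f14: (p4, p6, p5) → 21.5081
  f15: (p4, p6, p8) → 118.3154
  f16: (p4, p7, p5) → 24.0394
  f17: (p4, p7, p8) → 83.3888
  f18: (p12, p8, p13) → 41.3425
  f19: (p12, p14, p13) → 16.0686
  f20: (p12, p14, p8) → 19.2533
Σ area = 1151.390

Euler characteristic 12−30+20 = 2 ✓


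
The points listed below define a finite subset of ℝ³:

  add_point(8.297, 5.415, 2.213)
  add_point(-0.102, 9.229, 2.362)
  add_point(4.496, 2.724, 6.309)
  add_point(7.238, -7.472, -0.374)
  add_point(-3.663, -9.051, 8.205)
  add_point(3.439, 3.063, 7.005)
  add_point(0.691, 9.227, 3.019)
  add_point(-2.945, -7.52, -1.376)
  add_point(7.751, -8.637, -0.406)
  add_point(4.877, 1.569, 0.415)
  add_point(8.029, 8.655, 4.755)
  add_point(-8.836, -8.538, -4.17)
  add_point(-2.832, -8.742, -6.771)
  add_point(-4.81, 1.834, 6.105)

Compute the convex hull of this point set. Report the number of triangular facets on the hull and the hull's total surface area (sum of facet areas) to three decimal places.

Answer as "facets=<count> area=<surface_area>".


Extreme-point indices: [0, 1, 2, 4, 5, 6, 8, 10, 11, 12, 13] — 11 of 14 on the boundary.

Area of each hull facet:
  f1: (p12, p1, p11) → 66.3562
  f2: (p12, p1, p0) → 90.8498
  f3: (p12, p8, p0) → 87.5165
  f4: (p12, p4, p11) → 43.9313
  f5: (p12, p8, p4) → 81.9247
  f6: (p13, p1, p11) → 66.2737
  f7: (p13, p4, p11) → 72.4074
  f8: (p6, p13, p1) → 4.8676
  f9: (p10, p8, p0) → 13.9349
  f10: (p10, p6, p13) → 33.3668
  f11: (p10, p1, p0) → 17.4996
  f12: (p10, p6, p1) → 1.7461
  f13: (p5, p13, p4) → 46.7334
  f14: (p5, p10, p13) → 23.5315
  f15: (p2, p8, p4) → 86.0996
  f16: (p2, p5, p4) → 8.9864
  f17: (p2, p10, p8) → 42.3855
  f18: (p2, p5, p10) → 4.4183
Σ area = 792.829

Check V−E+F: 11 − 27 + 18 = 2.

facets=18 area=792.829


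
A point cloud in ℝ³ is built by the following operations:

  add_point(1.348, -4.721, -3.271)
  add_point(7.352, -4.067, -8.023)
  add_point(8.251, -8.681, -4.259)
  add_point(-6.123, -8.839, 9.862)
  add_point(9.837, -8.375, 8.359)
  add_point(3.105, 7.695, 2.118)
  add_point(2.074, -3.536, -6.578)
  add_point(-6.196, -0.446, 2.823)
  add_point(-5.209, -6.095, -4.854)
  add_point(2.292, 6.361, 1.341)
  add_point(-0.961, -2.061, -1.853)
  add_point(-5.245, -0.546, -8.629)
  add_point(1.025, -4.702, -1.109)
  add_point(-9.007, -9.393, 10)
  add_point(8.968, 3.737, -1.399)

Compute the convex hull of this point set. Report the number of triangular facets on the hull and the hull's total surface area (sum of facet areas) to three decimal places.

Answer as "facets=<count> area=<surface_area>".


Points on the hull: [1, 2, 3, 4, 5, 7, 8, 11, 13, 14] (10 of 15).

Triangle areas on the boundary:
  f1: (p14, p5, p4) → 60.8173
  f2: (p14, p11, p5) → 61.9225
  f3: (p3, p4, p13) → 3.9192
  f4: (p3, p5, p13) → 23.7693
  f5: (p3, p5, p4) → 141.3187
  f6: (p2, p4, p13) → 120.3911
  f7: (p2, p14, p4) → 78.5462
  f8: (p7, p5, p13) → 51.3610
  f9: (p7, p11, p13) → 53.3070
  f10: (p7, p11, p5) → 70.6813
  f11: (p8, p11, p13) → 37.3057
  f12: (p8, p2, p13) → 106.2430
  f13: (p1, p14, p11) → 67.8279
  f14: (p1, p2, p14) → 30.8300
  f15: (p1, p8, p11) → 42.5037
  f16: (p1, p8, p2) → 39.1641
Σ area = 989.908

Euler characteristic 10−24+16 = 2 ✓

facets=16 area=989.908


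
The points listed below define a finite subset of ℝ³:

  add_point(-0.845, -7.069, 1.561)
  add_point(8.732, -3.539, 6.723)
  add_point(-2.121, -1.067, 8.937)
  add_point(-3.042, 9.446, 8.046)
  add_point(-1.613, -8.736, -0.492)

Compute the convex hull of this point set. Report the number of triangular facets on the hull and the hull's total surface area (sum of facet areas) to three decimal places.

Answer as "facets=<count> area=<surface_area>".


facets=4 area=293.808

4 of the 5 inputs are extreme points: [1, 2, 3, 4].

Area of each hull facet:
  f1: (p4, p1, p3) → 117.7848
  f2: (p2, p1, p3) → 57.6415
  f3: (p2, p4, p3) → 53.1836
  f4: (p2, p4, p1) → 65.1982
Σ area = 293.808

Euler characteristic 4−6+4 = 2 ✓


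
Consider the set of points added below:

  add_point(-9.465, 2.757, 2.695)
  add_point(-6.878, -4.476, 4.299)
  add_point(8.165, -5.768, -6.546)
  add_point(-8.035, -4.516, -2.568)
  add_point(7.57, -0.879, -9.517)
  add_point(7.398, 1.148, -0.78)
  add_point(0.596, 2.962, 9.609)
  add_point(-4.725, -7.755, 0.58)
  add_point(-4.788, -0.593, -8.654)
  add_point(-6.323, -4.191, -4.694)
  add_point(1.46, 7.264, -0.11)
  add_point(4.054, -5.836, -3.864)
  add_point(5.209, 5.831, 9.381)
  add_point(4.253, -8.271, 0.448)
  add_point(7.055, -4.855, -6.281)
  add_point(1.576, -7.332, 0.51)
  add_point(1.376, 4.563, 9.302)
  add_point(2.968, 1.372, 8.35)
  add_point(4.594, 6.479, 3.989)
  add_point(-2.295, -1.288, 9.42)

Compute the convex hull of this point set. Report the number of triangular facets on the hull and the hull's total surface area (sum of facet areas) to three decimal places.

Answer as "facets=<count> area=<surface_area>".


Points on the hull: [0, 1, 2, 3, 4, 5, 6, 7, 8, 9, 10, 12, 13, 16, 17, 18, 19] (17 of 20).

Per-facet area ½‖(b−a)×(c−a)‖:
  f1: (p8, p10, p0) → 69.4344
  f2: (p4, p8, p2) → 35.5019
  f3: (p4, p8, p10) → 74.3524
  f4: (p13, p7, p2) → 33.5171
  f5: (p13, p12, p2) → 69.2037
  f6: (p9, p8, p2) → 39.1013
  f7: (p9, p7, p2) → 47.2607
  f8: (p16, p6, p0) → 10.6089
  f9: (p16, p12, p6) → 2.6598
  f10: (p16, p10, p0) → 56.0969
  f11: (p16, p12, p10) → 19.7138
  f12: (p5, p12, p2) → 22.5225
  f13: (p5, p4, p2) → 24.5360
  f14: (p18, p12, p10) → 7.2732
  f15: (p18, p4, p10) → 35.5816
  f16: (p18, p5, p12) → 18.3132
  f17: (p18, p5, p4) → 22.0553
  f18: (p19, p12, p6) → 5.7569
  f19: (p19, p6, p0) → 27.2320
  f20: (p19, p1, p0) → 29.6874
  f21: (p19, p1, p7) → 17.9687
  f22: (p19, p13, p7) → 49.7038
  f23: (p3, p1, p7) → 14.8300
  f24: (p3, p9, p7) → 7.6261
  f25: (p3, p1, p0) → 26.4493
  f26: (p3, p8, p0) → 35.8392
  f27: (p3, p9, p8) → 4.6067
  f28: (p17, p13, p12) → 20.9133
  f29: (p17, p19, p12) → 10.2975
  f30: (p17, p19, p13) → 37.1935
Σ area = 875.837

Check V−E+F: 17 − 45 + 30 = 2.

facets=30 area=875.837


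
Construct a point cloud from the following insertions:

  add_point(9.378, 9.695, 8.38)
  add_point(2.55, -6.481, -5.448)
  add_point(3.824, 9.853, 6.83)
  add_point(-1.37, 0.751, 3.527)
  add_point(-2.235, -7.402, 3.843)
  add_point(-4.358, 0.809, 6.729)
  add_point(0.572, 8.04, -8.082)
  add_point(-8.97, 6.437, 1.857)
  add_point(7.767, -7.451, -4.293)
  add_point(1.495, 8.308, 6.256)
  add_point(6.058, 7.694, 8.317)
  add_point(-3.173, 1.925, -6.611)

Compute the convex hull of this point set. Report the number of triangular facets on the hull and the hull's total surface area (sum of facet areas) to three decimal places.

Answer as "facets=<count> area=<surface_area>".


10 of the 12 inputs are extreme points: [0, 1, 2, 4, 5, 6, 7, 8, 10, 11].

Per-facet area ½‖(b−a)×(c−a)‖:
  f1: (p6, p8, p0) → 156.1303
  f2: (p4, p8, p0) → 130.6582
  f3: (p2, p6, p7) → 89.9903
  f4: (p2, p6, p0) → 39.3336
  f5: (p11, p6, p7) → 40.8976
  f6: (p11, p4, p7) → 75.9864
  f7: (p5, p4, p7) → 33.1475
  f8: (p5, p2, p7) → 53.0229
  f9: (p1, p4, p8) → 27.6956
  f10: (p1, p11, p4) → 53.5098
  f11: (p1, p6, p8) → 38.0307
  f12: (p1, p11, p6) → 33.9482
  f13: (p10, p2, p0) → 6.4832
  f14: (p10, p5, p2) → 20.9967
  f15: (p10, p4, p0) → 18.6634
  f16: (p10, p5, p4) → 52.8983
Σ area = 871.393

Euler characteristic 10−24+16 = 2 ✓

facets=16 area=871.393


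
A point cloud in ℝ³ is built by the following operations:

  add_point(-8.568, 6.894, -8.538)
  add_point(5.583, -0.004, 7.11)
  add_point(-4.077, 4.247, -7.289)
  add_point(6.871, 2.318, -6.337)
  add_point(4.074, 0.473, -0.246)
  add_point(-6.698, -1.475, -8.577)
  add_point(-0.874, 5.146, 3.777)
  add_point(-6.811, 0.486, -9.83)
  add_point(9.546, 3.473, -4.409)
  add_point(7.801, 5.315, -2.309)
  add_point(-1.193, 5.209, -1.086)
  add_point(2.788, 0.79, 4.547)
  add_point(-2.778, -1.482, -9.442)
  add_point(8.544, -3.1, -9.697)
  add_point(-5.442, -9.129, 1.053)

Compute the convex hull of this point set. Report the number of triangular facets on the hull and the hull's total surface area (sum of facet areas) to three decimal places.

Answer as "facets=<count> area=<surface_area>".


facets=18 area=803.964

Extreme-point indices: [0, 1, 3, 5, 6, 7, 8, 9, 12, 13, 14] — 11 of 15 on the boundary.

Per-facet area ½‖(b−a)×(c−a)‖:
  f1: (p13, p1, p8) → 51.0399
  f2: (p13, p1, p14) → 125.6613
  f3: (p6, p14, p0) → 109.2335
  f4: (p6, p1, p14) → 65.5501
  f5: (p3, p8, p0) → 20.0233
  f6: (p3, p13, p0) → 49.0072
  f7: (p3, p13, p8) → 10.7479
  f8: (p5, p14, p0) → 41.4850
  f9: (p9, p1, p8) → 16.8136
  f10: (p9, p6, p1) → 43.8600
  f11: (p9, p8, p0) → 27.4607
  f12: (p9, p6, p0) → 77.3873
  f13: (p7, p13, p0) → 47.2079
  f14: (p7, p5, p0) → 5.5788
  f15: (p12, p13, p14) → 75.1292
  f16: (p12, p5, p14) → 24.7622
  f17: (p12, p7, p13) → 8.3506
  f18: (p12, p7, p5) → 4.6659
Σ area = 803.964

Euler: V−E+F = 11−27+18 = 2.


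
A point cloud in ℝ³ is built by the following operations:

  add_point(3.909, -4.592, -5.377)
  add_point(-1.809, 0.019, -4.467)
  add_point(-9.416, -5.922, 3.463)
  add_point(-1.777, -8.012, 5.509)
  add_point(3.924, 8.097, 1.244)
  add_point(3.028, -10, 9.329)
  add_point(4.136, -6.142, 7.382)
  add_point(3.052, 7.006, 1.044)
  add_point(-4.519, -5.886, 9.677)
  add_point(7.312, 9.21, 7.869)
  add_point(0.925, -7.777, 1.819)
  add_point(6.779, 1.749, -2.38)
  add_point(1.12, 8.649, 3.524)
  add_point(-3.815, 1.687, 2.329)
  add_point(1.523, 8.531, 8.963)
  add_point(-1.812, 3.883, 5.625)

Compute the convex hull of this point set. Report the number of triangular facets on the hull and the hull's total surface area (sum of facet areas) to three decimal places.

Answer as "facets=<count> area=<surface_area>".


facets=22 area=791.572

Hull vertices (13/16): indices [0, 1, 2, 4, 5, 6, 8, 9, 10, 11, 12, 13, 14].

Area of each hull facet:
  f1: (p1, p0, p2) → 44.7360
  f2: (p8, p5, p2) → 29.2911
  f3: (p10, p5, p2) → 42.5844
  f4: (p10, p0, p2) → 40.7947
  f5: (p10, p0, p5) → 20.3099
  f6: (p6, p5, p9) → 16.4097
  f7: (p13, p1, p2) → 34.4948
  f8: (p14, p5, p9) → 55.0990
  f9: (p14, p8, p5) → 66.9693
  f10: (p14, p8, p2) → 60.5570
  f11: (p11, p1, p0) → 26.9453
  f12: (p11, p4, p1) → 35.2091
  f13: (p11, p4, p9) → 27.5135
  f14: (p11, p6, p9) → 78.9143
  f15: (p11, p0, p5) → 59.3529
  f16: (p11, p6, p5) → 11.5268
  f17: (p12, p13, p1) → 30.9759
  f18: (p12, p4, p1) → 20.8890
  f19: (p12, p13, p2) → 10.5083
  f20: (p12, p14, p2) → 49.0247
  f21: (p12, p4, p9) → 13.3970
  f22: (p12, p14, p9) → 16.0699
Σ area = 791.572

Check V−E+F: 13 − 33 + 22 = 2.


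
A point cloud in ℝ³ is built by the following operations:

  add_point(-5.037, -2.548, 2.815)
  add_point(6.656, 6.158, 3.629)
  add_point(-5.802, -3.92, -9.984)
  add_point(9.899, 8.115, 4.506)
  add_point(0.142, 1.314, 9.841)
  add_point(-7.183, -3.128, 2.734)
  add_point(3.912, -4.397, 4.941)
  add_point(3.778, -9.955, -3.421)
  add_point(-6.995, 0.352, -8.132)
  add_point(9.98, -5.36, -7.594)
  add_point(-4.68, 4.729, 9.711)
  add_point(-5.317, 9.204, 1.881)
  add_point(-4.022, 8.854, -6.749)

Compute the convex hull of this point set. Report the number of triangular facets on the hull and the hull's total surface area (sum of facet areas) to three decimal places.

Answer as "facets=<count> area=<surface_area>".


11 of the 13 inputs are extreme points: [2, 3, 4, 5, 6, 7, 8, 9, 10, 11, 12].

Triangle areas on the boundary:
  f1: (p8, p11, p5) → 66.3159
  f2: (p8, p2, p5) → 27.2871
  f3: (p6, p3, p9) → 95.7151
  f4: (p12, p2, p9) → 106.1965
  f5: (p12, p8, p2) → 12.9404
  f6: (p12, p3, p9) → 149.7002
  f7: (p12, p3, p11) → 67.5823
  f8: (p12, p8, p11) → 39.4059
  f9: (p7, p2, p5) → 77.2202
  f10: (p7, p6, p5) → 56.7886
  f11: (p7, p2, p9) → 57.3762
  f12: (p7, p6, p9) → 43.8483
  f13: (p10, p11, p5) → 47.6797
  f14: (p10, p3, p11) → 67.7345
  f15: (p4, p6, p5) → 43.9185
  f16: (p4, p10, p5) → 31.1594
  f17: (p4, p6, p3) → 53.5173
  f18: (p4, p10, p3) → 36.7434
Σ area = 1081.130

Euler: V−E+F = 11−27+18 = 2.

facets=18 area=1081.130


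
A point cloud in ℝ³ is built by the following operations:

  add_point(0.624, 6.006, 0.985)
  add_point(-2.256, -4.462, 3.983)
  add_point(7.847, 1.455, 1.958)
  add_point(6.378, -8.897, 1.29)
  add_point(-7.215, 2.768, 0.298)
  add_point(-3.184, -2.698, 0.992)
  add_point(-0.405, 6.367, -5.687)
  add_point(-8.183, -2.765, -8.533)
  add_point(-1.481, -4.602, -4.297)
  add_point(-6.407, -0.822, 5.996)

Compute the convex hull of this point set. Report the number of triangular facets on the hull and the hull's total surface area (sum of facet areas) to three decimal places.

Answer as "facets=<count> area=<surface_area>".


Hull vertices (9/10): indices [0, 1, 2, 3, 4, 6, 7, 8, 9].

Triangle areas on the boundary:
  f1: (p9, p3, p2) → 75.6850
  f2: (p0, p9, p2) → 46.7056
  f3: (p6, p3, p2) → 62.0652
  f4: (p6, p0, p2) → 27.9823
  f5: (p1, p3, p7) → 69.1500
  f6: (p1, p9, p7) → 40.8989
  f7: (p1, p9, p3) → 7.2231
  f8: (p8, p3, p7) → 8.4559
  f9: (p8, p6, p7) → 44.2141
  f10: (p8, p6, p3) → 53.8422
  f11: (p4, p0, p9) → 28.8505
  f12: (p4, p6, p0) → 28.1847
  f13: (p4, p9, p7) → 31.8741
  f14: (p4, p6, p7) → 49.3158
Σ area = 574.448

Euler characteristic 9−21+14 = 2 ✓

facets=14 area=574.448


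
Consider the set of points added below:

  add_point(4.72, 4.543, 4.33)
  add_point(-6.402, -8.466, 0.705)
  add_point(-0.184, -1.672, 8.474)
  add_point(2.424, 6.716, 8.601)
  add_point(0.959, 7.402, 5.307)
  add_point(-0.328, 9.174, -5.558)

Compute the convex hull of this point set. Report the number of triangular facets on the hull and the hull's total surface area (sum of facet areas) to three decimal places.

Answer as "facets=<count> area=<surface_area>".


facets=8 area=381.634

Extreme-point indices: [0, 1, 2, 3, 4, 5] — 6 of 6 on the boundary.

Per-facet area ½‖(b−a)×(c−a)‖:
  f1: (p5, p0, p1) → 104.0211
  f2: (p3, p5, p0) → 30.2579
  f3: (p2, p0, p1) → 49.8753
  f4: (p2, p3, p1) → 37.7494
  f5: (p2, p3, p0) → 22.4483
  f6: (p4, p5, p1) → 99.0027
  f7: (p4, p3, p1) → 32.3233
  f8: (p4, p3, p5) → 5.9565
Σ area = 381.634

Euler: V−E+F = 6−12+8 = 2.


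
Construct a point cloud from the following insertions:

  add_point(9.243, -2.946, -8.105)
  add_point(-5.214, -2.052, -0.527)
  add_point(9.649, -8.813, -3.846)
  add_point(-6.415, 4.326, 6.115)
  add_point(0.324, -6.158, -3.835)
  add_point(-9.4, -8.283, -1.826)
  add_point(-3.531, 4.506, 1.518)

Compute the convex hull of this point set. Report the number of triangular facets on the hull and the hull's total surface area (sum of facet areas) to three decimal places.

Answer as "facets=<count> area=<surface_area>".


Points on the hull: [0, 2, 3, 5, 6] (5 of 7).

Facet areas (half cross-product norm):
  f1: (p0, p2, p5) → 69.5650
  f2: (p0, p6, p5) → 124.8640
  f3: (p3, p2, p5) → 144.6097
  f4: (p3, p6, p5) → 39.2187
  f5: (p3, p0, p2) → 80.9992
  f6: (p3, p0, p6) → 26.5533
Σ area = 485.810

Check V−E+F: 5 − 9 + 6 = 2.

facets=6 area=485.810


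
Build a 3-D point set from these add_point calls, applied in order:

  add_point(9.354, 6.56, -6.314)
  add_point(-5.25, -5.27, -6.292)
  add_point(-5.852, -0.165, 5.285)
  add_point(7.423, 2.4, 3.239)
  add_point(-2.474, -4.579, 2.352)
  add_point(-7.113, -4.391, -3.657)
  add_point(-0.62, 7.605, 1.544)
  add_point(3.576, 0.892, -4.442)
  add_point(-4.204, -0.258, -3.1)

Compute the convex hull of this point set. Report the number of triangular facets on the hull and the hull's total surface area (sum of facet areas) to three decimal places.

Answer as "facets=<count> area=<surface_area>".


facets=14 area=491.290

Hull vertices (9/9): indices [0, 1, 2, 3, 4, 5, 6, 7, 8].

Facet areas (half cross-product norm):
  f1: (p2, p6, p5) → 50.1952
  f2: (p3, p6, p0) → 50.3271
  f3: (p3, p2, p6) → 49.0108
  f4: (p8, p6, p5) → 10.2101
  f5: (p8, p6, p0) → 62.3322
  f6: (p7, p3, p0) → 35.2891
  f7: (p4, p2, p5) → 23.8551
  f8: (p4, p3, p2) → 38.1561
  f9: (p1, p8, p5) → 8.5018
  f10: (p1, p8, p0) → 42.7453
  f11: (p1, p7, p0) → 18.9300
  f12: (p1, p4, p5) → 12.2035
  f13: (p1, p7, p3) → 37.9916
  f14: (p1, p4, p3) → 51.5421
Σ area = 491.290

Check V−E+F: 9 − 21 + 14 = 2.


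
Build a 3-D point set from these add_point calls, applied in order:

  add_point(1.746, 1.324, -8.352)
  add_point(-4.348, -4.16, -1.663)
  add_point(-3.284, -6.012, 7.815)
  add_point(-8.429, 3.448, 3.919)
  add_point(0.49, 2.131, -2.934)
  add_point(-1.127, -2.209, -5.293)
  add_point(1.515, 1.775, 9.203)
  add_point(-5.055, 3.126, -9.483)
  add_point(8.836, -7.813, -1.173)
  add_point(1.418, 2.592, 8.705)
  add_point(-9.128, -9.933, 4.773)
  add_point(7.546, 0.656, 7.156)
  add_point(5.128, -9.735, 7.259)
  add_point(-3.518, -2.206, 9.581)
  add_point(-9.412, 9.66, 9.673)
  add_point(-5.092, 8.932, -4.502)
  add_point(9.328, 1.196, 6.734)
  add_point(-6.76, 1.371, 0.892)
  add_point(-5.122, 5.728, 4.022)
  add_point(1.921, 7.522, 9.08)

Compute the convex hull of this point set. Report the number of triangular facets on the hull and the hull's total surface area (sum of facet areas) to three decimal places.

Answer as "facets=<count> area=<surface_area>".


Hull vertices (14/20): indices [0, 2, 3, 5, 6, 7, 8, 10, 12, 13, 14, 15, 16, 19].

Facet areas (half cross-product norm):
  f1: (p13, p10, p14) → 64.3735
  f2: (p15, p7, p14) → 42.5971
  f3: (p3, p10, p14) → 42.0993
  f4: (p3, p7, p14) → 42.1043
  f5: (p3, p7, p10) → 92.6815
  f6: (p5, p7, p10) → 52.7406
  f7: (p5, p8, p10) → 91.0958
  f8: (p19, p13, p14) → 61.0462
  f9: (p19, p15, p14) → 80.4423
  f10: (p19, p15, p16) → 75.5213
  f11: (p12, p8, p16) → 51.1959
  f12: (p12, p8, p10) → 66.1502
  f13: (p0, p15, p16) → 92.2360
  f14: (p0, p15, p7) → 27.1381
  f15: (p0, p8, p16) → 80.9030
  f16: (p0, p5, p7) → 18.9329
  f17: (p0, p5, p8) → 33.2745
  f18: (p6, p19, p13) → 13.6821
  f19: (p6, p12, p13) → 36.8993
  f20: (p6, p19, p16) → 23.6678
  f21: (p6, p12, p16) → 46.0958
  f22: (p2, p13, p10) → 13.0359
  f23: (p2, p12, p10) → 31.2724
  f24: (p2, p12, p13) → 17.3690
Σ area = 1196.555

Check V−E+F: 14 − 36 + 24 = 2.

facets=24 area=1196.555


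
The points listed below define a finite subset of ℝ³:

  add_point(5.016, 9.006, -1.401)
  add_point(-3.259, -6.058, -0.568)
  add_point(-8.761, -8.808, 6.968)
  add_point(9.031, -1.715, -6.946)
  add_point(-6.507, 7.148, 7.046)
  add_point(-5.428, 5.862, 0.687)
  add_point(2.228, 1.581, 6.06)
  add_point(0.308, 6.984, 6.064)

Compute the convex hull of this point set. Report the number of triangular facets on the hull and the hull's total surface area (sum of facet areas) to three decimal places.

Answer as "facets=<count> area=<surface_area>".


facets=12 area=658.141

Points on the hull: [0, 1, 2, 3, 4, 5, 6, 7] (8 of 8).

Area of each hull facet:
  f1: (p6, p3, p2) → 110.9067
  f2: (p6, p0, p3) → 67.9235
  f3: (p6, p4, p2) → 76.3598
  f4: (p5, p4, p2) → 52.1707
  f5: (p5, p0, p3) → 69.9323
  f6: (p5, p0, p4) → 35.0495
  f7: (p7, p0, p4) → 24.2961
  f8: (p7, p6, p4) → 18.4684
  f9: (p7, p6, p0) → 25.9421
  f10: (p1, p3, p2) → 30.1578
  f11: (p1, p5, p2) → 58.9694
  f12: (p1, p5, p3) → 87.9644
Σ area = 658.141

Euler characteristic 8−18+12 = 2 ✓


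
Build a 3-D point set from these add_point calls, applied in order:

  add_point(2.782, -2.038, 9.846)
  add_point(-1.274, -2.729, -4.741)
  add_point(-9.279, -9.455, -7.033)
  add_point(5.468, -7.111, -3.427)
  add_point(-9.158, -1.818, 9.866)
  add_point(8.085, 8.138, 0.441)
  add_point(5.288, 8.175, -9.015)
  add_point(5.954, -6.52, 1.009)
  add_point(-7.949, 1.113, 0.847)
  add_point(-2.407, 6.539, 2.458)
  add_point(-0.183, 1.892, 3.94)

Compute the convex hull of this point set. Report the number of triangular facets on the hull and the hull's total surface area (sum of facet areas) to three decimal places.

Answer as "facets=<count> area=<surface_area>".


facets=14 area=993.489

Points on the hull: [0, 2, 3, 4, 5, 6, 7, 8, 9] (9 of 11).

Per-facet area ½‖(b−a)×(c−a)‖:
  f1: (p7, p4, p2) → 140.8520
  f2: (p8, p4, p2) → 60.3381
  f3: (p8, p6, p2) → 118.7183
  f4: (p0, p7, p5) → 72.2426
  f5: (p0, p7, p4) → 58.9764
  f6: (p3, p6, p2) → 124.8438
  f7: (p3, p7, p2) → 32.3226
  f8: (p3, p6, p5) → 75.5889
  f9: (p3, p7, p5) → 33.1692
  f10: (p9, p6, p5) → 53.0197
  f11: (p9, p8, p6) → 52.5638
  f12: (p9, p8, p4) → 37.6493
  f13: (p9, p0, p5) → 66.0135
  f14: (p9, p0, p4) → 67.1904
Σ area = 993.489

Euler: V−E+F = 9−21+14 = 2.
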